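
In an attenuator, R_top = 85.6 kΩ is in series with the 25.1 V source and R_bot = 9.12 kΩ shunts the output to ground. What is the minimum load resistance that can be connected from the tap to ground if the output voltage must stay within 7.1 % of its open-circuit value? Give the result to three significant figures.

Output resistance R_th = R_top‖R_bot = (85.6 × 9.12)/94.72 = 8.242 kΩ.
The fractional drop is R_th/(R_th + R_L); requiring this ≤ 0.0710 gives R_L ≥ R_th(1/0.0710 − 1) = 8.242 × 13.08 = 108 kΩ.

R_L(min) ≈ 108 kΩ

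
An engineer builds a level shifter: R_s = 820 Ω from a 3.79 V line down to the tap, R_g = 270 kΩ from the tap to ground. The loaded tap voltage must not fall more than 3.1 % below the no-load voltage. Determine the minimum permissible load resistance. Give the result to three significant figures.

Output resistance R_th = R_s‖R_g = (820 × 270000)/270800 = 817.5 Ω.
The fractional drop is R_th/(R_th + R_L); requiring this ≤ 0.0310 gives R_L ≥ R_th(1/0.0310 − 1) = 817.5 × 31.26 = 25.6 kΩ.

R_L(min) ≈ 25.6 kΩ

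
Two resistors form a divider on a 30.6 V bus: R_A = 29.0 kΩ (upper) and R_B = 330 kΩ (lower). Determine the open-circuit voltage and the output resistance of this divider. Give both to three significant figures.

V_th = 28.1 V, R_th = 26.7 kΩ

V_th is the open-circuit tap voltage: 30.6 × 330/(29.0 + 330) = 28.1 V.
With the supply zeroed, R_A and R_B appear in parallel from the tap: R_th = R_A‖R_B = (29.0 × 330)/359.0 = 26.7 kΩ.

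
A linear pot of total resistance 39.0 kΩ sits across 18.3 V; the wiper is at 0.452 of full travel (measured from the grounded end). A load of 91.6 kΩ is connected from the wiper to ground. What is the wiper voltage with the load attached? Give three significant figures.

V ≈ 7.48 V

The wiper splits the pot into (1−α)R = 21.37 kΩ above and αR = 17.63 kΩ below.
Lower section ‖ load = 14.78 kΩ.
V_wiper = 18.3 × 14.78/(21.37 + 14.78) = 7.48 V.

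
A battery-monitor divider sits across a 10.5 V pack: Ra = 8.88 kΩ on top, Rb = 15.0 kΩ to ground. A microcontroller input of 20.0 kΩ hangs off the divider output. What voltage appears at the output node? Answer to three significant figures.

V_out ≈ 5.16 V

The load sits in parallel with Rb: Rb‖R_L = (15.0 × 20.0) / (15.0 + 20.0) = 8.571 kΩ.
V_out = 10.5 × 8.571 / (8.88 + 8.571) = 10.5 × 8.571/17.45 = 5.16 V.
(Unloaded it would have been 6.60 V.)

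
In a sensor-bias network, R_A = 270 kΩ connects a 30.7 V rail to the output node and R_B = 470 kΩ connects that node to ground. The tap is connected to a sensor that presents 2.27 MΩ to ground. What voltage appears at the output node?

V_out ≈ 18.1 V

The load sits in parallel with R_B: R_B‖R_L = (470 × 2270) / (470 + 2270) = 389.4 kΩ.
V_out = 30.7 × 389.4 / (270 + 389.4) = 30.7 × 389.4/659.4 = 18.1 V.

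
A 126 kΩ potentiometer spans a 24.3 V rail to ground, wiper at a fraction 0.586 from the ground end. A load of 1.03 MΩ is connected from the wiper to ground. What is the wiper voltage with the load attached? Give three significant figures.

The wiper splits the pot into (1−α)R = 52.16 kΩ above and αR = 73.84 kΩ below.
Lower section ‖ load = 68.90 kΩ.
V_wiper = 24.3 × 68.90/(52.16 + 68.90) = 13.8 V.

V ≈ 13.8 V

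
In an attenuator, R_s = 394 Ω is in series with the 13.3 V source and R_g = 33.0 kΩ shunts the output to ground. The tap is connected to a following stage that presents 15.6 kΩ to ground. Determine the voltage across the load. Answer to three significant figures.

The load sits in parallel with R_g: R_g‖R_L = (33000 × 15600) / (33000 + 15600) = 10590 Ω.
V_out = 13.3 × 10590 / (394 + 10590) = 13.3 × 10590/10990 = 12.8 V.

V_out ≈ 12.8 V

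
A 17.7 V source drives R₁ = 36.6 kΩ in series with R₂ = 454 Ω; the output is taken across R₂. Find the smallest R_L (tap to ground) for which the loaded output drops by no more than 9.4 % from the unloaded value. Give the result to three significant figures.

Output resistance R_th = R₁‖R₂ = (36600 × 454)/37050 = 448.4 Ω.
The fractional drop is R_th/(R_th + R_L); requiring this ≤ 0.0940 gives R_L ≥ R_th(1/0.0940 − 1) = 448.4 × 9.638 = 4.32 kΩ.

R_L(min) ≈ 4.32 kΩ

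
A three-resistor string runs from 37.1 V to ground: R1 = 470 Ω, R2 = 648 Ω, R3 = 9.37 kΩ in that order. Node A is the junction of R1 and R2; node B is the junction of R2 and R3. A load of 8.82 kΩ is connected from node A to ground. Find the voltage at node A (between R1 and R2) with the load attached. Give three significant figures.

V ≈ 33.7 V

Below node A the series string R2+R3 = 10020 Ω sits in parallel with the 8820 Ω load: 4690 Ω.
V_A = 37.1 × 4690/(470 + 4690) = 33.7 V.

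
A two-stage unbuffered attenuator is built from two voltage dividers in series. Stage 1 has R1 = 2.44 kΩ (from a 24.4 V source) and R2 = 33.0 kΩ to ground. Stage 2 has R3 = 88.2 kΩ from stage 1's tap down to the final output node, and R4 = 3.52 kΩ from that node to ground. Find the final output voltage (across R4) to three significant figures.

V_out ≈ 0.851 V

Stage 2 presents R3+R4 = 91.72 kΩ as a load on stage 1's tap.
Stage 1's lower leg becomes R2‖(R3+R4) = 24.27 kΩ, so V_mid = 24.4 × 24.27/26.71 = 22.17 V.
Stage 2 is itself unloaded: V_out = V_mid × R4/(R3+R4) = 22.17 × 3.52/91.72 = 0.851 V.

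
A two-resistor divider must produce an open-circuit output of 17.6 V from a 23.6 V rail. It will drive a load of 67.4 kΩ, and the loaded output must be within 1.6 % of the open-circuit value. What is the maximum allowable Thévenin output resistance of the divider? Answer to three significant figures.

Loading drop = R_th/(R_th + R_L) ≤ 0.0160, so R_th ≤ R_L · ε/(1−ε) = 67.4 kΩ × 0.0160/0.9840 = 1.10 kΩ.
(Any R1, R2 with R2/(R1+R2) = 0.746 and R1‖R2 ≤ 1.10 kΩ will meet the spec.)

R_th ≤ 1.10 kΩ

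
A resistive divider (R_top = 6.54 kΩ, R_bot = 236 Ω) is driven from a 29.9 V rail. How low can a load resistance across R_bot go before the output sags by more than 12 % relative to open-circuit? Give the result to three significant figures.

Output resistance R_th = R_top‖R_bot = (6540 × 236)/6776 = 227.8 Ω.
The fractional drop is R_th/(R_th + R_L); requiring this ≤ 0.120 gives R_L ≥ R_th(1/0.120 − 1) = 227.8 × 7.333 = 1.67 kΩ.

R_L(min) ≈ 1.67 kΩ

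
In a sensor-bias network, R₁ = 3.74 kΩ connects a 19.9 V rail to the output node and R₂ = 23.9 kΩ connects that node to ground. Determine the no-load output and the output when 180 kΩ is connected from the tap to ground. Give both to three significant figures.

Unloaded: 17.2 V; loaded: 16.9 V

Open-circuit: V = 19.9 × 23.9/(3.74 + 23.9) = 17.2 V.
With the load, R₂ becomes R₂‖R_L = 21.10 kΩ, so V = 19.9 × 21.10/24.84 = 16.9 V.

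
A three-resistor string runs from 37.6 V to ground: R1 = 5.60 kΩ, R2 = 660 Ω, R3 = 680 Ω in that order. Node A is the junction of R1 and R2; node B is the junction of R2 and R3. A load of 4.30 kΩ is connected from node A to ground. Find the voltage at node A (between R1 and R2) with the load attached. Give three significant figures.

V ≈ 5.80 V

Below node A the series string R2+R3 = 1340 Ω sits in parallel with the 4300 Ω load: 1022 Ω.
V_A = 37.6 × 1022/(5600 + 1022) = 5.80 V.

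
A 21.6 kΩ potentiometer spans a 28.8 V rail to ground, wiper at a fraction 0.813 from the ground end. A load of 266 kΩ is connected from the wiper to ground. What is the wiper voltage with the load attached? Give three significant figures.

V ≈ 23.1 V

The wiper splits the pot into (1−α)R = 4.039 kΩ above and αR = 17.56 kΩ below.
Lower section ‖ load = 16.47 kΩ.
V_wiper = 28.8 × 16.47/(4.039 + 16.47) = 23.1 V.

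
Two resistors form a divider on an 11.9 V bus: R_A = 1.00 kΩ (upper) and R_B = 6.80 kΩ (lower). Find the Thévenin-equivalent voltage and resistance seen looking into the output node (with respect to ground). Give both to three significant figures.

V_th = 10.4 V, R_th = 872 Ω

V_th is the open-circuit tap voltage: 11.9 × 6.80/(1.00 + 6.80) = 10.4 V.
With the supply zeroed, R_A and R_B appear in parallel from the tap: R_th = R_A‖R_B = (1.00 × 6.80)/7.800 = 872 Ω.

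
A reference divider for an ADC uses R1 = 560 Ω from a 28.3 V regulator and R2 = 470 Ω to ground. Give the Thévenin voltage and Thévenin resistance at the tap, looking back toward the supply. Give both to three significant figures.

V_th = 12.9 V, R_th = 256 Ω

V_th is the open-circuit tap voltage: 28.3 × 470/(560 + 470) = 12.9 V.
With the supply zeroed, R1 and R2 appear in parallel from the tap: R_th = R1‖R2 = (560 × 470)/1030 = 256 Ω.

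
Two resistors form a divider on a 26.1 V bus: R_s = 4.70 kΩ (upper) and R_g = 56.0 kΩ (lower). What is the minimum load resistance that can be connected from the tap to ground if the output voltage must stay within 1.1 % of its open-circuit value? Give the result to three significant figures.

R_L(min) ≈ 390 kΩ

Output resistance R_th = R_s‖R_g = (4.70 × 56.0)/60.70 = 4.336 kΩ.
The fractional drop is R_th/(R_th + R_L); requiring this ≤ 0.0110 gives R_L ≥ R_th(1/0.0110 − 1) = 4.336 × 89.91 = 390 kΩ.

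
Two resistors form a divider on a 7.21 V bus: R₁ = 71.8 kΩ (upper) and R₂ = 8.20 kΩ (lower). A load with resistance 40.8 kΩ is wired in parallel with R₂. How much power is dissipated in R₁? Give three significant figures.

P ≈ 0.604 mW

Total resistance from the source is R₁ + (R₂‖R_L) = 78.63 kΩ, so I = 7.21/78.63 kΩ = 0.09170 mA.
P = I²·R₁ = (0.09170 mA)² × 71.8 kΩ = 0.604 mW.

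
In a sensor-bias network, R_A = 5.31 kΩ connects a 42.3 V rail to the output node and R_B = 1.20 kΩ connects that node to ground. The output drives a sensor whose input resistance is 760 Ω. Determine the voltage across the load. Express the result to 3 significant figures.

V_out ≈ 3.41 V

The load sits in parallel with R_B: R_B‖R_L = (1200 × 760) / (1200 + 760) = 465.3 Ω.
V_out = 42.3 × 465.3 / (5310 + 465.3) = 42.3 × 465.3/5775 = 3.41 V.
(Unloaded it would have been 7.80 V.)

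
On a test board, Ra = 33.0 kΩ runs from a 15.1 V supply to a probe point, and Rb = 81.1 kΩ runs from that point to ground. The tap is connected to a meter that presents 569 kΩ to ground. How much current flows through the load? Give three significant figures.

I_L ≈ 0.0181 mA

Rb‖R_L = 70.98 kΩ; V_out = 15.1 × 70.98/104.0 = 10.31 V.
I_L = V_out / R_L = 10.31 / 569 kΩ = 0.0181 mA.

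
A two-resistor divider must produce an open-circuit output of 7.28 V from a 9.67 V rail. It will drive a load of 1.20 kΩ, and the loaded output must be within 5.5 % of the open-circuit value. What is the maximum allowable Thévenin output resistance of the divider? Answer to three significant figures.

Loading drop = R_th/(R_th + R_L) ≤ 0.0550, so R_th ≤ R_L · ε/(1−ε) = 1.20 kΩ × 0.0550/0.9450 = 69.8 Ω.
(Any R1, R2 with R2/(R1+R2) = 0.753 and R1‖R2 ≤ 69.8 Ω will meet the spec.)

R_th ≤ 69.8 Ω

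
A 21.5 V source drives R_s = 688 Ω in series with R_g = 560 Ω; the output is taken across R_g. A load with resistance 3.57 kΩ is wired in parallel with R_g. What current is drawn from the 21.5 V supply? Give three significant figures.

R_g‖R_L = 484.1 Ω, so the source sees R_s + R_g‖R_L = 1172 Ω.
I = 21.5 V / 1172 Ω = 18.3 mA.

I ≈ 18.3 mA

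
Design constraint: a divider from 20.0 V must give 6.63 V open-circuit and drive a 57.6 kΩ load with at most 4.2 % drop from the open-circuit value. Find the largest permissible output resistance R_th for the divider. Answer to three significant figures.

R_th ≤ 2.53 kΩ

Loading drop = R_th/(R_th + R_L) ≤ 0.0420, so R_th ≤ R_L · ε/(1−ε) = 57.6 kΩ × 0.0420/0.9580 = 2.53 kΩ.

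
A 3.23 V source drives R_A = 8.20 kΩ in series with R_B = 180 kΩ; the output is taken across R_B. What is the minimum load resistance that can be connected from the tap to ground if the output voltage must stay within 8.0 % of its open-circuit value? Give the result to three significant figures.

R_L(min) ≈ 90.2 kΩ

Output resistance R_th = R_A‖R_B = (8.20 × 180)/188.2 = 7.843 kΩ.
The fractional drop is R_th/(R_th + R_L); requiring this ≤ 0.0800 gives R_L ≥ R_th(1/0.0800 − 1) = 7.843 × 11.50 = 90.2 kΩ.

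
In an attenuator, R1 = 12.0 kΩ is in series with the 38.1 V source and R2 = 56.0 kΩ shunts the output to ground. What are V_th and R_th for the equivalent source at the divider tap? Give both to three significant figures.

V_th = 31.4 V, R_th = 9.88 kΩ

V_th is the open-circuit tap voltage: 38.1 × 56.0/(12.0 + 56.0) = 31.4 V.
With the supply zeroed, R1 and R2 appear in parallel from the tap: R_th = R1‖R2 = (12.0 × 56.0)/68.00 = 9.88 kΩ.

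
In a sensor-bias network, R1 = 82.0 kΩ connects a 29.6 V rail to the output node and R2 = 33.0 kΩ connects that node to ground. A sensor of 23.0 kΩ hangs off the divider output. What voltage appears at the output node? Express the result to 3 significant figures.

V_out ≈ 4.20 V

The load sits in parallel with R2: R2‖R_L = (33.0 × 23.0) / (33.0 + 23.0) = 13.55 kΩ.
V_out = 29.6 × 13.55 / (82.0 + 13.55) = 29.6 × 13.55/95.55 = 4.20 V.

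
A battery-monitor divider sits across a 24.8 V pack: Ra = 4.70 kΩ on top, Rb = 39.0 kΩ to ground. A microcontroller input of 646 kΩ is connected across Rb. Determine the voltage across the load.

V_out ≈ 22.0 V

The load sits in parallel with Rb: Rb‖R_L = (39.0 × 646) / (39.0 + 646) = 36.78 kΩ.
V_out = 24.8 × 36.78 / (4.70 + 36.78) = 24.8 × 36.78/41.48 = 22.0 V.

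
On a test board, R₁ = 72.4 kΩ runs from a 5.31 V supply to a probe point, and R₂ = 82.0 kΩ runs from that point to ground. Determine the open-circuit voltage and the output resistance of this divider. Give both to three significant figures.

V_th = 2.82 V, R_th = 38.5 kΩ

V_th is the open-circuit tap voltage: 5.31 × 82.0/(72.4 + 82.0) = 2.82 V.
With the supply zeroed, R₁ and R₂ appear in parallel from the tap: R_th = R₁‖R₂ = (72.4 × 82.0)/154.4 = 38.5 kΩ.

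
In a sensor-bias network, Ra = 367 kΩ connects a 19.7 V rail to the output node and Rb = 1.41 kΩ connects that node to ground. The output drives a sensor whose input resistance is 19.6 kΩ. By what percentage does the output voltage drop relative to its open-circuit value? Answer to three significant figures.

The divider's output (Thévenin) resistance is Ra‖Rb = 1.405 kΩ.
Fractional drop under load = R_th/(R_th + R_L) = 1.405 / (1.405 + 19.6) = 0.06687.
So the output falls by 6.69 %.

6.69 %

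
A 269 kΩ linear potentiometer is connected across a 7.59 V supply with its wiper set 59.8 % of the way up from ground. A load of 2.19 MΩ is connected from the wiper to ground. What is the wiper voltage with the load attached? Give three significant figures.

The wiper splits the pot into (1−α)R = 108.1 kΩ above and αR = 160.9 kΩ below.
Lower section ‖ load = 149.9 kΩ.
V_wiper = 7.59 × 149.9/(108.1 + 149.9) = 4.41 V.

V ≈ 4.41 V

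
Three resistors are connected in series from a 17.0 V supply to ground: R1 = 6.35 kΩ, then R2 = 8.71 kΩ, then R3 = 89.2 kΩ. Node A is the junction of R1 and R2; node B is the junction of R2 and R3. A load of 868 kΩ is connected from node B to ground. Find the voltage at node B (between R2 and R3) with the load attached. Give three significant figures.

At node B, R3 is in parallel with the load: R3‖R_L = 80.89 kΩ.
Below node A the resistance is R2 + (R3‖R_L) = 89.60 kΩ, so V_A = 17.0 × 89.60/95.95 = 15.87 V.
Then V_B = V_A × (R3‖R_L)/(R2 + R3‖R_L) = 15.87 × 80.89/89.60 = 14.3 V.

V ≈ 14.3 V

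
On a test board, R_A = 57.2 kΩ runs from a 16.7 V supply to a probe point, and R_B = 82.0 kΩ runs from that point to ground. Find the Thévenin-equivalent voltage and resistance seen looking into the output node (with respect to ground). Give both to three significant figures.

V_th is the open-circuit tap voltage: 16.7 × 82.0/(57.2 + 82.0) = 9.84 V.
With the supply zeroed, R_A and R_B appear in parallel from the tap: R_th = R_A‖R_B = (57.2 × 82.0)/139.2 = 33.7 kΩ.

V_th = 9.84 V, R_th = 33.7 kΩ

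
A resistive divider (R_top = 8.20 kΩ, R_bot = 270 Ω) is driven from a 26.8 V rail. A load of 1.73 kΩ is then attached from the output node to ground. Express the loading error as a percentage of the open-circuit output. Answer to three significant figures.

13.1 %

Unloaded V = 26.8 × 270/8470 = 0.85431 V.
Loaded: R_bot‖R_L = 233.6 Ω, giving V = 26.8 × 233.6/8434 = 0.74217 V.
Drop = (0.85431 − 0.74217) / 0.85431 = 13.1 %.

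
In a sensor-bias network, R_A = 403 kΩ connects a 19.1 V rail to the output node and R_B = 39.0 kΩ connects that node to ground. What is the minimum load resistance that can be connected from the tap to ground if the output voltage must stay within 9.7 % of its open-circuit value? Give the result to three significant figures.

Output resistance R_th = R_A‖R_B = (403 × 39.0)/442.0 = 35.56 kΩ.
The fractional drop is R_th/(R_th + R_L); requiring this ≤ 0.0970 gives R_L ≥ R_th(1/0.0970 − 1) = 35.56 × 9.309 = 331 kΩ.

R_L(min) ≈ 331 kΩ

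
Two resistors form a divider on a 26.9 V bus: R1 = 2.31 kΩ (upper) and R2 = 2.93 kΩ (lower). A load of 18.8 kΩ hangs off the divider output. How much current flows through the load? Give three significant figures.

R2‖R_L = 2.535 kΩ; V_out = 26.9 × 2.535/4.845 = 14.07 V.
I_L = V_out / R_L = 14.07 / 18.8 kΩ = 0.749 mA.

I_L ≈ 0.749 mA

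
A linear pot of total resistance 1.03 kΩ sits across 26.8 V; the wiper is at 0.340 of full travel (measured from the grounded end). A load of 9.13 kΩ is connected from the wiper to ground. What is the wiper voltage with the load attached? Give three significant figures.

V ≈ 8.89 V

The wiper splits the pot into (1−α)R = 679.8 Ω above and αR = 350.2 Ω below.
Lower section ‖ load = 337.3 Ω.
V_wiper = 26.8 × 337.3/(679.8 + 337.3) = 8.89 V.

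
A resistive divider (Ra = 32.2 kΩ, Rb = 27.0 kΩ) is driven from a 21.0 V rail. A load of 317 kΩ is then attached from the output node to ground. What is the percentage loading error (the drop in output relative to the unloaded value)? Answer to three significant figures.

The divider's output (Thévenin) resistance is Ra‖Rb = 14.69 kΩ.
Fractional drop under load = R_th/(R_th + R_L) = 14.69 / (14.69 + 317) = 0.04428.
So the output falls by 4.43 %.

4.43 %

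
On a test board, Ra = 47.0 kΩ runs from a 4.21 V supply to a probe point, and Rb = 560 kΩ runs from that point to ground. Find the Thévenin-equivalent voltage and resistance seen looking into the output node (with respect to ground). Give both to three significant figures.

V_th = 3.88 V, R_th = 43.4 kΩ

V_th is the open-circuit tap voltage: 4.21 × 560/(47.0 + 560) = 3.88 V.
With the supply zeroed, Ra and Rb appear in parallel from the tap: R_th = Ra‖Rb = (47.0 × 560)/607.0 = 43.4 kΩ.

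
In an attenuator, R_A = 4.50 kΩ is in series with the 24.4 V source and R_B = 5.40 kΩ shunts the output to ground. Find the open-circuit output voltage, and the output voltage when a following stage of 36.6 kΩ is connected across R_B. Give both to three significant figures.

Unloaded: 13.3 V; loaded: 12.5 V

Open-circuit: V = 24.4 × 5.40/(4.50 + 5.40) = 13.3 V.
With the load, R_B becomes R_B‖R_L = 4.706 kΩ, so V = 24.4 × 4.706/9.206 = 12.5 V.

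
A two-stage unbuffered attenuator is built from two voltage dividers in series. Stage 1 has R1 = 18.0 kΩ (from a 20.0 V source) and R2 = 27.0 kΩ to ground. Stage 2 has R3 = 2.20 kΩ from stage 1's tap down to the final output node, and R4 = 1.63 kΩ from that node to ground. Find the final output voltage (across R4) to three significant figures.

Stage 2 presents R3+R4 = 3.830 kΩ as a load on stage 1's tap.
Stage 1's lower leg becomes R2‖(R3+R4) = 3.354 kΩ, so V_mid = 20.0 × 3.354/21.35 = 3.141 V.
Stage 2 is itself unloaded: V_out = V_mid × R4/(R3+R4) = 3.141 × 1.63/3.830 = 1.34 V.

V_out ≈ 1.34 V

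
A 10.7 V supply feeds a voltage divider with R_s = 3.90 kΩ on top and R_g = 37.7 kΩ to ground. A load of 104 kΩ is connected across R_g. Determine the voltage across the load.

V_out ≈ 9.38 V

The load sits in parallel with R_g: R_g‖R_L = (37.7 × 104) / (37.7 + 104) = 27.67 kΩ.
V_out = 10.7 × 27.67 / (3.90 + 27.67) = 10.7 × 27.67/31.57 = 9.38 V.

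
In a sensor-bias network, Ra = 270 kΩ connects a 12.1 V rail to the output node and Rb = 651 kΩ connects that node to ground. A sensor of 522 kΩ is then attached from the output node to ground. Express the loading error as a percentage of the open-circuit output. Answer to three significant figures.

26.8 %

Unloaded V = 12.1 × 651/921.0 = 8.553 V.
Loaded: Rb‖R_L = 289.7 kΩ, giving V = 12.1 × 289.7/559.7 = 6.263 V.
Drop = (8.553 − 6.263) / 8.553 = 26.8 %.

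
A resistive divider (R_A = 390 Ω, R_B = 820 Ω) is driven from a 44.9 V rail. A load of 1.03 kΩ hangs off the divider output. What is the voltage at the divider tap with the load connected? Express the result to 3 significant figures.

The load sits in parallel with R_B: R_B‖R_L = (820 × 1030) / (820 + 1030) = 456.5 Ω.
V_out = 44.9 × 456.5 / (390 + 456.5) = 44.9 × 456.5/846.5 = 24.2 V.

V_out ≈ 24.2 V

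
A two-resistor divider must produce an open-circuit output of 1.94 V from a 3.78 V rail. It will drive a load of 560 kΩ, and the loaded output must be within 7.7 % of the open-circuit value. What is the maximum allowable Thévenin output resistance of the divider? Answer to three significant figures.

Loading drop = R_th/(R_th + R_L) ≤ 0.0770, so R_th ≤ R_L · ε/(1−ε) = 560 kΩ × 0.0770/0.9230 = 46.7 kΩ.

R_th ≤ 46.7 kΩ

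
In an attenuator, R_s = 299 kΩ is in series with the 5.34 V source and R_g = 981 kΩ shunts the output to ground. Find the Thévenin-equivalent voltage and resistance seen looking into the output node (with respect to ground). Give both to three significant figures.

V_th = 4.09 V, R_th = 229 kΩ

V_th is the open-circuit tap voltage: 5.34 × 981/(299 + 981) = 4.09 V.
With the supply zeroed, R_s and R_g appear in parallel from the tap: R_th = R_s‖R_g = (299 × 981)/1280 = 229 kΩ.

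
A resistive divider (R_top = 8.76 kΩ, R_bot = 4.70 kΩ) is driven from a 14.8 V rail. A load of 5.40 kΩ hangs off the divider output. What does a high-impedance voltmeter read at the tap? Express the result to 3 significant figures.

The load sits in parallel with R_bot: R_bot‖R_L = (4.70 × 5.40) / (4.70 + 5.40) = 2.513 kΩ.
V_out = 14.8 × 2.513 / (8.76 + 2.513) = 14.8 × 2.513/11.27 = 3.30 V.

V_out ≈ 3.30 V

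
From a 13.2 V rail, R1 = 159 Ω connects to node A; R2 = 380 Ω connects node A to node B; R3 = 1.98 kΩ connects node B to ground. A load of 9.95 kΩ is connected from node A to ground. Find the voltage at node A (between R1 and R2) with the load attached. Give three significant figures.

V ≈ 12.2 V

Below node A the series string R2+R3 = 2360 Ω sits in parallel with the 9950 Ω load: 1908 Ω.
V_A = 13.2 × 1908/(159 + 1908) = 12.2 V.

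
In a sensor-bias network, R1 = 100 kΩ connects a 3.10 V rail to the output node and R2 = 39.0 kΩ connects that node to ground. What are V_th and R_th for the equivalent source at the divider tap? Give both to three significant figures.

V_th is the open-circuit tap voltage: 3.10 × 39.0/(100 + 39.0) = 0.870 V.
With the supply zeroed, R1 and R2 appear in parallel from the tap: R_th = R1‖R2 = (100 × 39.0)/139.0 = 28.1 kΩ.

V_th = 0.870 V, R_th = 28.1 kΩ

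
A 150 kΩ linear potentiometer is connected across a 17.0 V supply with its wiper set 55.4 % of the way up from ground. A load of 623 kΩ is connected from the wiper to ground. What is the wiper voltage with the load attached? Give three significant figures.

The wiper splits the pot into (1−α)R = 66.90 kΩ above and αR = 83.10 kΩ below.
Lower section ‖ load = 73.32 kΩ.
V_wiper = 17.0 × 73.32/(66.90 + 73.32) = 8.89 V.

V ≈ 8.89 V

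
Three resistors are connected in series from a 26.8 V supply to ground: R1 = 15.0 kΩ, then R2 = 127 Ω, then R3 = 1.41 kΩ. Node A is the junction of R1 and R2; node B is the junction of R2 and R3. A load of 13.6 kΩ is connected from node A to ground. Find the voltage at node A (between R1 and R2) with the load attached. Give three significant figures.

Below node A the series string R2+R3 = 1537 Ω sits in parallel with the 13600 Ω load: 1381 Ω.
V_A = 26.8 × 1381/(15000 + 1381) = 2.26 V.

V ≈ 2.26 V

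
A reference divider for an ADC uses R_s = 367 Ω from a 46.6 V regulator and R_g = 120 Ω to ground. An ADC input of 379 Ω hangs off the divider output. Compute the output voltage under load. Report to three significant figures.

V_out ≈ 9.27 V

The load sits in parallel with R_g: R_g‖R_L = (120 × 379) / (120 + 379) = 91.14 Ω.
V_out = 46.6 × 91.14 / (367 + 91.14) = 46.6 × 91.14/458.1 = 9.27 V.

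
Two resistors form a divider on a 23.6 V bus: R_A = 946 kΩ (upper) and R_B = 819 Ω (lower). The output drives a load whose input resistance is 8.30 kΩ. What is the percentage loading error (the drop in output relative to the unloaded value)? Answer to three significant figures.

8.97 %

The divider's output (Thévenin) resistance is R_A‖R_B = 818.3 Ω.
Fractional drop under load = R_th/(R_th + R_L) = 818.3 / (818.3 + 8300) = 0.08974.
So the output falls by 8.97 %.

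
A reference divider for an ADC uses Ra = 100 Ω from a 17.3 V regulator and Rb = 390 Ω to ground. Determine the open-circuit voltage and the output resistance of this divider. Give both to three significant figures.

V_th is the open-circuit tap voltage: 17.3 × 390/(100 + 390) = 13.8 V.
With the supply zeroed, Ra and Rb appear in parallel from the tap: R_th = Ra‖Rb = (100 × 390)/490.0 = 79.6 Ω.

V_th = 13.8 V, R_th = 79.6 Ω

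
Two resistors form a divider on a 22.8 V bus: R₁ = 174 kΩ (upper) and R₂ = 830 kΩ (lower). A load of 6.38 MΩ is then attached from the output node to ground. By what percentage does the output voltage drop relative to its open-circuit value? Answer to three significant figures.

2.20 %

The divider's output (Thévenin) resistance is R₁‖R₂ = 143.8 kΩ.
Fractional drop under load = R_th/(R_th + R_L) = 143.8 / (143.8 + 6380) = 0.02205.
So the output falls by 2.20 %.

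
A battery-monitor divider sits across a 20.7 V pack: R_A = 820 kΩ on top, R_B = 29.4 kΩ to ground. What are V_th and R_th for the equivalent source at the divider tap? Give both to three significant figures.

V_th = 0.716 V, R_th = 28.4 kΩ

V_th is the open-circuit tap voltage: 20.7 × 29.4/(820 + 29.4) = 0.716 V.
With the supply zeroed, R_A and R_B appear in parallel from the tap: R_th = R_A‖R_B = (820 × 29.4)/849.4 = 28.4 kΩ.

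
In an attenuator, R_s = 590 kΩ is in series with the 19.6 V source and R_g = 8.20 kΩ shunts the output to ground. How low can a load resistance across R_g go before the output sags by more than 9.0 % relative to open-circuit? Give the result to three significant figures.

R_L(min) ≈ 81.8 kΩ

Output resistance R_th = R_s‖R_g = (590 × 8.20)/598.2 = 8.088 kΩ.
The fractional drop is R_th/(R_th + R_L); requiring this ≤ 0.0900 gives R_L ≥ R_th(1/0.0900 − 1) = 8.088 × 10.11 = 81.8 kΩ.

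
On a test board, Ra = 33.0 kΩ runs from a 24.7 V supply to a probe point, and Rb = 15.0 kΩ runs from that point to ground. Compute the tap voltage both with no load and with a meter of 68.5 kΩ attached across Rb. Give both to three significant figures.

Unloaded: 7.72 V; loaded: 6.71 V

Open-circuit: V = 24.7 × 15.0/(33.0 + 15.0) = 7.72 V.
With the load, Rb becomes Rb‖R_L = 12.31 kΩ, so V = 24.7 × 12.31/45.31 = 6.71 V.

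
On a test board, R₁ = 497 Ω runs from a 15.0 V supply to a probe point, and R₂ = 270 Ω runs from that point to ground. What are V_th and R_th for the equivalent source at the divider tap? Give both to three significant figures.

V_th = 5.28 V, R_th = 175 Ω

V_th is the open-circuit tap voltage: 15.0 × 270/(497 + 270) = 5.28 V.
With the supply zeroed, R₁ and R₂ appear in parallel from the tap: R_th = R₁‖R₂ = (497 × 270)/767.0 = 175 Ω.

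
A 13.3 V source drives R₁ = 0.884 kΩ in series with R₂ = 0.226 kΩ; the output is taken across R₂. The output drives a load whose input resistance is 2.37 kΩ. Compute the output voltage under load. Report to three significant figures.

V_out ≈ 2.52 V

The load sits in parallel with R₂: R₂‖R_L = (226 × 2370) / (226 + 2370) = 206.3 Ω.
V_out = 13.3 × 206.3 / (884 + 206.3) = 13.3 × 206.3/1090 = 2.52 V.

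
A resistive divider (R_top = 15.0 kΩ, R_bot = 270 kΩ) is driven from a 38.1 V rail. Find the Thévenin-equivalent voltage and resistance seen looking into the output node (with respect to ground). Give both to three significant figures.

V_th = 36.1 V, R_th = 14.2 kΩ

V_th is the open-circuit tap voltage: 38.1 × 270/(15.0 + 270) = 36.1 V.
With the supply zeroed, R_top and R_bot appear in parallel from the tap: R_th = R_top‖R_bot = (15.0 × 270)/285.0 = 14.2 kΩ.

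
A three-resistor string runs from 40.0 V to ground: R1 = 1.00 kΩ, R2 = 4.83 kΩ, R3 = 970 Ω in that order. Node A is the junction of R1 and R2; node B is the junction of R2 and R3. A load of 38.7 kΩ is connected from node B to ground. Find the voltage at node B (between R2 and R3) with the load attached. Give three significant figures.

V ≈ 5.59 V

At node B, R3 is in parallel with the load: R3‖R_L = 946.3 Ω.
Below node A the resistance is R2 + (R3‖R_L) = 5776 Ω, so V_A = 40.0 × 5776/6776 = 34.10 V.
Then V_B = V_A × (R3‖R_L)/(R2 + R3‖R_L) = 34.10 × 946.3/5776 = 5.59 V.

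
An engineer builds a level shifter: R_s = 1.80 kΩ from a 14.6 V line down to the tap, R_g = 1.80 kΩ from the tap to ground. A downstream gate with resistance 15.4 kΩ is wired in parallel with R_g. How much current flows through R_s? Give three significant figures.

R_g‖R_L = 1.612 kΩ, so the source sees R_s + R_g‖R_L = 3.412 kΩ.
I = 14.6 V / 3.412 kΩ = 4.28 mA.

I ≈ 4.28 mA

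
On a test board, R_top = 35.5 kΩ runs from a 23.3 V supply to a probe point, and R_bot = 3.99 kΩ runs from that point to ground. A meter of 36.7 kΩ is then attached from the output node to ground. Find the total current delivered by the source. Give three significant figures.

I ≈ 0.596 mA

R_bot‖R_L = 3.599 kΩ, so the source sees R_top + R_bot‖R_L = 39.10 kΩ.
I = 23.3 V / 39.10 kΩ = 0.596 mA.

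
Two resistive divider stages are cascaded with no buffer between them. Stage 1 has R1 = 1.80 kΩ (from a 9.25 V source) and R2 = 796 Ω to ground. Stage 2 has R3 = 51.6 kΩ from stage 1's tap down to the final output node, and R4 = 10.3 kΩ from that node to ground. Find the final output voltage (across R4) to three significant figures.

V_out ≈ 0.468 V

Stage 2 presents R3+R4 = 61900 Ω as a load on stage 1's tap.
Stage 1's lower leg becomes R2‖(R3+R4) = 785.9 Ω, so V_mid = 9.25 × 785.9/2586 = 2.811 V.
Stage 2 is itself unloaded: V_out = V_mid × R4/(R3+R4) = 2.811 × 10300/61900 = 0.468 V.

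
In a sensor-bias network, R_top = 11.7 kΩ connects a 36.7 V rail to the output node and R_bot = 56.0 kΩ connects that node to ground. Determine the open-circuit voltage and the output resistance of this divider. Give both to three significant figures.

V_th is the open-circuit tap voltage: 36.7 × 56.0/(11.7 + 56.0) = 30.4 V.
With the supply zeroed, R_top and R_bot appear in parallel from the tap: R_th = R_top‖R_bot = (11.7 × 56.0)/67.70 = 9.68 kΩ.

V_th = 30.4 V, R_th = 9.68 kΩ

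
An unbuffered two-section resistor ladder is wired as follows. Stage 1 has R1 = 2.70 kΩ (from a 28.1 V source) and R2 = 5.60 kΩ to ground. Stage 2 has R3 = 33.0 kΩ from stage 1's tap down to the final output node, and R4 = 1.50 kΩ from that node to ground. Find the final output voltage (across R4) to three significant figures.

V_out ≈ 0.783 V

Stage 2 presents R3+R4 = 34.50 kΩ as a load on stage 1's tap.
Stage 1's lower leg becomes R2‖(R3+R4) = 4.818 kΩ, so V_mid = 28.1 × 4.818/7.518 = 18.01 V.
Stage 2 is itself unloaded: V_out = V_mid × R4/(R3+R4) = 18.01 × 1.50/34.50 = 0.783 V.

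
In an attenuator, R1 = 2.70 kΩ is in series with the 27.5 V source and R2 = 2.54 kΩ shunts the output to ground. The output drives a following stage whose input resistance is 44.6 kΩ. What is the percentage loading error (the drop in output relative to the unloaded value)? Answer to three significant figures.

The divider's output (Thévenin) resistance is R1‖R2 = 1.309 kΩ.
Fractional drop under load = R_th/(R_th + R_L) = 1.309 / (1.309 + 44.6) = 0.02851.
So the output falls by 2.85 %.

2.85 %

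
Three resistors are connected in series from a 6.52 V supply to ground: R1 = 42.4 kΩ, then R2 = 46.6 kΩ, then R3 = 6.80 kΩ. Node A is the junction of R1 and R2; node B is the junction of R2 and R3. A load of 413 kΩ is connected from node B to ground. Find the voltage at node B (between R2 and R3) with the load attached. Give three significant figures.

At node B, R3 is in parallel with the load: R3‖R_L = 6.690 kΩ.
Below node A the resistance is R2 + (R3‖R_L) = 53.29 kΩ, so V_A = 6.52 × 53.29/95.69 = 3.631 V.
Then V_B = V_A × (R3‖R_L)/(R2 + R3‖R_L) = 3.631 × 6.690/53.29 = 0.456 V.

V ≈ 0.456 V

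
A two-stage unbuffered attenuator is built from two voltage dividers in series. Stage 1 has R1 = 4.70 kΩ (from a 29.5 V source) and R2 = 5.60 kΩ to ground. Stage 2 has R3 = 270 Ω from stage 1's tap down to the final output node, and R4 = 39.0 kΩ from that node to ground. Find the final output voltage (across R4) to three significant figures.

Stage 2 presents R3+R4 = 39270 Ω as a load on stage 1's tap.
Stage 1's lower leg becomes R2‖(R3+R4) = 4901 Ω, so V_mid = 29.5 × 4901/9601 = 15.06 V.
Stage 2 is itself unloaded: V_out = V_mid × R4/(R3+R4) = 15.06 × 39000/39270 = 15.0 V.

V_out ≈ 15.0 V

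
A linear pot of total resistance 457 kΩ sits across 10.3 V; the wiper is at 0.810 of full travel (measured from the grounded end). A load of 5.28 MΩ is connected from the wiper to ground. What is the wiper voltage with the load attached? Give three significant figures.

The wiper splits the pot into (1−α)R = 86.83 kΩ above and αR = 370.2 kΩ below.
Lower section ‖ load = 345.9 kΩ.
V_wiper = 10.3 × 345.9/(86.83 + 345.9) = 8.23 V.

V ≈ 8.23 V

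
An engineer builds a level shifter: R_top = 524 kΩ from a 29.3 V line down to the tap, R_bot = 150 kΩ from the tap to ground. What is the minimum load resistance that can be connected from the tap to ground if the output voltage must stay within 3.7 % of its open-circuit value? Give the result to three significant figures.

Output resistance R_th = R_top‖R_bot = (524 × 150)/674.0 = 116.6 kΩ.
The fractional drop is R_th/(R_th + R_L); requiring this ≤ 0.0370 gives R_L ≥ R_th(1/0.0370 − 1) = 116.6 × 26.03 = 3.04 MΩ.

R_L(min) ≈ 3.04 MΩ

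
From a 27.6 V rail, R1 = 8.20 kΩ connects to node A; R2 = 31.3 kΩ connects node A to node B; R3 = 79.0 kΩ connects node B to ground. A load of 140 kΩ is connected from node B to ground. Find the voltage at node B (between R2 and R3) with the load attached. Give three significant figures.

At node B, R3 is in parallel with the load: R3‖R_L = 50.50 kΩ.
Below node A the resistance is R2 + (R3‖R_L) = 81.80 kΩ, so V_A = 27.6 × 81.80/90.00 = 25.09 V.
Then V_B = V_A × (R3‖R_L)/(R2 + R3‖R_L) = 25.09 × 50.50/81.80 = 15.5 V.

V ≈ 15.5 V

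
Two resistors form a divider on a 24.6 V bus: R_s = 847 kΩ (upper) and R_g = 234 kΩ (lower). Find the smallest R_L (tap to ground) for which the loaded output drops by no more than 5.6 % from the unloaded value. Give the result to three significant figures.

Output resistance R_th = R_s‖R_g = (847 × 234)/1081 = 183.3 kΩ.
The fractional drop is R_th/(R_th + R_L); requiring this ≤ 0.0560 gives R_L ≥ R_th(1/0.0560 − 1) = 183.3 × 16.86 = 3.09 MΩ.

R_L(min) ≈ 3.09 MΩ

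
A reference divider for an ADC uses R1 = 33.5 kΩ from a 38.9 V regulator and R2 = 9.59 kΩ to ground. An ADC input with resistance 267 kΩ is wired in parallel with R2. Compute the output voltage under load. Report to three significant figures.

The load sits in parallel with R2: R2‖R_L = (9.59 × 267) / (9.59 + 267) = 9.257 kΩ.
V_out = 38.9 × 9.257 / (33.5 + 9.257) = 38.9 × 9.257/42.76 = 8.42 V.

V_out ≈ 8.42 V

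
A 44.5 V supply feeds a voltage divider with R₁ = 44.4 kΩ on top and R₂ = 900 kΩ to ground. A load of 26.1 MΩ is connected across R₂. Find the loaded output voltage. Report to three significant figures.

V_out ≈ 42.3 V

The load sits in parallel with R₂: R₂‖R_L = (900 × 26100) / (900 + 26100) = 870.0 kΩ.
V_out = 44.5 × 870.0 / (44.4 + 870.0) = 44.5 × 870.0/914.4 = 42.3 V.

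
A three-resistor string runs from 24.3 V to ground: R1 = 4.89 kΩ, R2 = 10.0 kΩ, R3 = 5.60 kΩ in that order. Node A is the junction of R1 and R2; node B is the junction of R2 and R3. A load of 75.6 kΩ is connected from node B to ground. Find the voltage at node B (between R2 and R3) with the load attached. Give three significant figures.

At node B, R3 is in parallel with the load: R3‖R_L = 5.214 kΩ.
Below node A the resistance is R2 + (R3‖R_L) = 15.21 kΩ, so V_A = 24.3 × 15.21/20.10 = 18.39 V.
Then V_B = V_A × (R3‖R_L)/(R2 + R3‖R_L) = 18.39 × 5.214/15.21 = 6.30 V.

V ≈ 6.30 V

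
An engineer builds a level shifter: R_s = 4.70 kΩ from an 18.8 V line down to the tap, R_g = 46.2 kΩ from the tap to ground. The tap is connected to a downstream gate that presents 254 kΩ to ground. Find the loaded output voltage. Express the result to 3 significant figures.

V_out ≈ 16.8 V

The load sits in parallel with R_g: R_g‖R_L = (46.2 × 254) / (46.2 + 254) = 39.09 kΩ.
V_out = 18.8 × 39.09 / (4.70 + 39.09) = 18.8 × 39.09/43.79 = 16.8 V.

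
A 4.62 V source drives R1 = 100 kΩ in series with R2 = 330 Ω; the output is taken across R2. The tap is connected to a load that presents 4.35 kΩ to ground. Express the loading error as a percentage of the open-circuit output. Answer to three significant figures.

7.03 %

The divider's output (Thévenin) resistance is R1‖R2 = 328.9 Ω.
Fractional drop under load = R_th/(R_th + R_L) = 328.9 / (328.9 + 4350) = 0.07030.
So the output falls by 7.03 %.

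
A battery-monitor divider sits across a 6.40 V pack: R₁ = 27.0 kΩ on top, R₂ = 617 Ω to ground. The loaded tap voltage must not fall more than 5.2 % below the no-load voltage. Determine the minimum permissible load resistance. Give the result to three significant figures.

Output resistance R_th = R₁‖R₂ = (27000 × 617)/27620 = 603.2 Ω.
The fractional drop is R_th/(R_th + R_L); requiring this ≤ 0.0520 gives R_L ≥ R_th(1/0.0520 − 1) = 603.2 × 18.23 = 11.0 kΩ.

R_L(min) ≈ 11.0 kΩ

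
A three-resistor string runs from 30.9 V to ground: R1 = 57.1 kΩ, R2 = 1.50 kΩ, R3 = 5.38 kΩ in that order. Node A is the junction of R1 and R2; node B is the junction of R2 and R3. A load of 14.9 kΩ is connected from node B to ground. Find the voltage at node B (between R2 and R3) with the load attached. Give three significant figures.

V ≈ 1.95 V

At node B, R3 is in parallel with the load: R3‖R_L = 3.953 kΩ.
Below node A the resistance is R2 + (R3‖R_L) = 5.453 kΩ, so V_A = 30.9 × 5.453/62.55 = 2.694 V.
Then V_B = V_A × (R3‖R_L)/(R2 + R3‖R_L) = 2.694 × 3.953/5.453 = 1.95 V.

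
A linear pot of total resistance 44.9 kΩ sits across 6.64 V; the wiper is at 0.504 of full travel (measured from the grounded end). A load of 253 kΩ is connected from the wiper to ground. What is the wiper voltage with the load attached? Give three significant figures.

The wiper splits the pot into (1−α)R = 22.27 kΩ above and αR = 22.63 kΩ below.
Lower section ‖ load = 20.77 kΩ.
V_wiper = 6.64 × 20.77/(22.27 + 20.77) = 3.20 V.

V ≈ 3.20 V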